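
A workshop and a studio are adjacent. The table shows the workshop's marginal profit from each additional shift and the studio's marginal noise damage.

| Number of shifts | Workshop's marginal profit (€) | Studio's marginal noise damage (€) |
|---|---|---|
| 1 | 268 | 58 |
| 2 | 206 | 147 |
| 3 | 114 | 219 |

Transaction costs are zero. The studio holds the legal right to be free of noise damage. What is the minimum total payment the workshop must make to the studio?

€205

Efficient level: marginal profit ≥ marginal noise damage through level 2, so k* = 2.
With the studio holding the right, the workshop must at least compensate total damage at k*: 58 + 147 = 205.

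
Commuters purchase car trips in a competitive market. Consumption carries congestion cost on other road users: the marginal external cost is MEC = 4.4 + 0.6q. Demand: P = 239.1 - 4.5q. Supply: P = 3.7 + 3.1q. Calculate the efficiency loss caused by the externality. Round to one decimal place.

DWL = 32.2

Market equilibrium (private): 3.7 + 3.1q = 239.1 - 4.5q → q_m = 30.9737.
Social marginal benefit = demand − MEC = 234.7 - 5.1q.
Set SMB = MC: 234.7 - 5.1q = 3.7 + 3.1q → q* = 28.1707.
The welfare-loss triangle has base |q_m − q*| and height MEC(q_m) (the vertical gap between SMB and MC is zero at q* and MEC at q_m).
DWL = ½ × 2.8030 × 22.9842 = 32.2124.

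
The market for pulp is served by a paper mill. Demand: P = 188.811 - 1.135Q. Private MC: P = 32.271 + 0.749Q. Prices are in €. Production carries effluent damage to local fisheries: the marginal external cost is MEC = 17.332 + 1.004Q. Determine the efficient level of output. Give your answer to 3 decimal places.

Q* = 48.202

Social marginal cost = private MC + MEC = 49.603 + 1.753Q.
Set SMC = demand: 49.603 + 1.753Q = 188.811 - 1.135Q → Q* = 48.2022.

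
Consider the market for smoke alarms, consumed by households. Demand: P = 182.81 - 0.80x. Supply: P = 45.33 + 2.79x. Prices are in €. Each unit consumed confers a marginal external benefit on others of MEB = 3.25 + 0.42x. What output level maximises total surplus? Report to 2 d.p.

x* = 44.39

Social marginal benefit = demand + MEB = 186.06 - 0.38x.
Set SMB = MC: 186.06 - 0.38x = 45.33 + 2.79x → x* = 44.3943.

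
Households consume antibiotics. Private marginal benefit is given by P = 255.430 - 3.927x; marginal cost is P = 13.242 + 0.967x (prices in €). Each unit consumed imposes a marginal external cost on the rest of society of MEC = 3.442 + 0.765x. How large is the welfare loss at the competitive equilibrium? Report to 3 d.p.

DWL = €150.701

Market equilibrium (private): 13.242 + 0.967x = 255.430 - 3.927x → x_m = 49.4867.
Social marginal benefit = demand − MEC = 251.988 - 4.692x.
Set SMB = MC: 251.988 - 4.692x = 13.242 + 0.967x → x* = 42.1887.
The loss is the area between SMB and MC from x* to x_m; with linear curves that's a triangle of height MEC(x_m).
DWL = ½ × 7.2980 × 41.2993 = 150.7011.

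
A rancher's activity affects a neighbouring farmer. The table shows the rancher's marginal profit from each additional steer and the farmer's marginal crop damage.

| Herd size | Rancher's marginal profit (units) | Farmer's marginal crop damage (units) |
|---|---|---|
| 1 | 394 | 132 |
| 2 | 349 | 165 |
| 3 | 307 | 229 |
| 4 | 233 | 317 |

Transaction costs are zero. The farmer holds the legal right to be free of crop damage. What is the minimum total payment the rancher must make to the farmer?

526

Efficient level: marginal profit ≥ marginal crop damage through level 3, so k* = 3.
With the farmer holding the right, the rancher must at least compensate total damage at k*: 132 + 165 + 229 = 526.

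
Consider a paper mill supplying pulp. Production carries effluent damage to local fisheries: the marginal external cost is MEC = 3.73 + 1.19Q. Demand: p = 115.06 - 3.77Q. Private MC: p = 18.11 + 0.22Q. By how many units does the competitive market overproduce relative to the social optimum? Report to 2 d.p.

6.30 units

Market equilibrium (private): 18.11 + 0.22Q = 115.06 - 3.77Q → Q_m = 24.2982.
Social marginal cost = private MC + MEC = 21.84 + 1.41Q.
Set SMC = demand: 21.84 + 1.41Q = 115.06 - 3.77Q → Q* = 17.9961.
Gap = |24.2982 − 17.9961| = 6.3021.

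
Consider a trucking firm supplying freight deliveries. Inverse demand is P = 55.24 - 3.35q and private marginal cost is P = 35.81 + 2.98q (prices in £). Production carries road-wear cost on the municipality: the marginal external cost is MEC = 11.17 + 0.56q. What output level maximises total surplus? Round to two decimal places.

Social marginal cost = private MC + MEC = 46.98 + 3.54q.
Set SMC = demand: 46.98 + 3.54q = 55.24 - 3.35q → q* = 1.1988.

q* = 1.20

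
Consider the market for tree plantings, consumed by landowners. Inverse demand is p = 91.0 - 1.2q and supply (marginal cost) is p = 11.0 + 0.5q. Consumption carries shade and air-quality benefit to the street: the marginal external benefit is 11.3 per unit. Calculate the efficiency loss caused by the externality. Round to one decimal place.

DWL = 37.6

Market equilibrium (private): 11.0 + 0.5q = 91.0 - 1.2q → q_m = 47.0588.
Social marginal benefit = demand + MEB = 102.3 - 1.2q.
Set SMB = MC: 102.3 - 1.2q = 11.0 + 0.5q → q* = 53.7059.
Between q* and q_m the wedge SMB − MC runs linearly from 0 to MEB(q_m), so the loss is a triangle.
DWL = ½ × 6.6471 × 11.3000 = 37.5561.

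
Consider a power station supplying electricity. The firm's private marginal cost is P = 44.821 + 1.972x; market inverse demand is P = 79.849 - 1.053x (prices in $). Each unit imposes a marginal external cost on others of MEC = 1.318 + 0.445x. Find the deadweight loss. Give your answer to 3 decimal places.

DWL = $6.033

Market equilibrium (private): 44.821 + 1.972x = 79.849 - 1.053x → x_m = 11.5795.
Social marginal cost = private MC + MEC = 46.139 + 2.417x.
Set SMC = demand: 46.139 + 2.417x = 79.849 - 1.053x → x* = 9.7147.
The welfare-loss triangle has base |x_m − x*| and height MEC(x_m) (the vertical gap between SMC and demand is zero at x* and MEC at x_m).
DWL = ½ × 1.8648 × 6.4709 = 6.0335.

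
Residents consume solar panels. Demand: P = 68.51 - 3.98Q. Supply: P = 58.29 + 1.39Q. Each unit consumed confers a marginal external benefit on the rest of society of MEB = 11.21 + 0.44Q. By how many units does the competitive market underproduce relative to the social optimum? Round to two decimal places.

2.44 units

Market equilibrium (private): 58.29 + 1.39Q = 68.51 - 3.98Q → Q_m = 1.9032.
Social marginal benefit = demand + MEB = 79.72 - 3.54Q.
Set SMB = MC: 79.72 - 3.54Q = 58.29 + 1.39Q → Q* = 4.3469.
Gap = |1.9032 − 4.3469| = 2.4437.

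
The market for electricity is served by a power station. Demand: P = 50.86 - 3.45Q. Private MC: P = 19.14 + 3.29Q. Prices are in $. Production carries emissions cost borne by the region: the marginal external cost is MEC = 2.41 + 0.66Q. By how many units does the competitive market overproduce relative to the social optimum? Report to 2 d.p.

0.75 units

Market equilibrium (private): 19.14 + 3.29Q = 50.86 - 3.45Q → Q_m = 4.7062.
Social marginal cost = private MC + MEC = 21.55 + 3.95Q.
Set SMC = demand: 21.55 + 3.95Q = 50.86 - 3.45Q → Q* = 3.9608.
Gap = |4.7062 − 3.9608| = 0.7454.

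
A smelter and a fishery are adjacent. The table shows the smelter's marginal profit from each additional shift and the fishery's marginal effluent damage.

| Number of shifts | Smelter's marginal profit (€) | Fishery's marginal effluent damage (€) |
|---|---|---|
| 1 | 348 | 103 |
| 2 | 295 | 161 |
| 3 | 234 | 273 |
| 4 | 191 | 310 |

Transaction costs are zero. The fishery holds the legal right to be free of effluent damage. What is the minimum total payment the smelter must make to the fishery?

Efficient level: marginal profit ≥ marginal effluent damage through level 2, so k* = 2.
With the fishery holding the right, the smelter must at least compensate total damage at k*: 103 + 161 = 264.

€264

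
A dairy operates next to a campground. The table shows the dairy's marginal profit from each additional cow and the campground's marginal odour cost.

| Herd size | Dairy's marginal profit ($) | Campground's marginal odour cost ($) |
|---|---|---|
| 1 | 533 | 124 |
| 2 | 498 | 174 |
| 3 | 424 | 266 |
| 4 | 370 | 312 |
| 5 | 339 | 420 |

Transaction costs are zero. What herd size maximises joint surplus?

Bargaining reaches the level where marginal profit last exceeds marginal odour cost.
That holds through level 4 (370 ≥ 312) but not at 5 (339 < 420).

4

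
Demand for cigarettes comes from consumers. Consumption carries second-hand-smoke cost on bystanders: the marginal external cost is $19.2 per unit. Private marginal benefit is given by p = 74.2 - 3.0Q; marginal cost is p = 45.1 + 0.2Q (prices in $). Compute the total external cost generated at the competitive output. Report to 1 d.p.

$174.6

Market equilibrium (private): 45.1 + 0.2Q = 74.2 - 3.0Q → Q_m = 9.0938.
Total external cost = MEC × Q_m = 19.2 × 9.0938 = 174.6010.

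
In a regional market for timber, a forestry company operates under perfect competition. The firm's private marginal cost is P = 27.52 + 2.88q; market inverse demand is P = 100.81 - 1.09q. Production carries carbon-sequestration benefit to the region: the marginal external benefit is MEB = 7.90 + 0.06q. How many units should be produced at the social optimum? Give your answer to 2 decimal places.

Social marginal cost = private MC − MEB = 19.62 + 2.82q.
Set SMC = demand: 19.62 + 2.82q = 100.81 - 1.09q → q* = 20.7647.

q* = 20.76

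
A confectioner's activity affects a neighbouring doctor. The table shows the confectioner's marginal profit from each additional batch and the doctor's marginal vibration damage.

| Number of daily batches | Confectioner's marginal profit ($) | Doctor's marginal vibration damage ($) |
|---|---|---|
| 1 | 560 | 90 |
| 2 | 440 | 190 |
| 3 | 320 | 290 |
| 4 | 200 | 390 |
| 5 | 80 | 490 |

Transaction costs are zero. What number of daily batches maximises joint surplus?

Bargaining reaches the level where marginal profit last exceeds marginal vibration damage.
That holds through level 3 (320 ≥ 290) but not at 4 (200 < 390).

3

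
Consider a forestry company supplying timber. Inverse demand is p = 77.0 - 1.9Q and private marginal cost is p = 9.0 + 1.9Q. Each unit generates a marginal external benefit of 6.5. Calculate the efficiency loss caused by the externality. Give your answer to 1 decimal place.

DWL = 5.6

Market equilibrium (private): 9.0 + 1.9Q = 77.0 - 1.9Q → Q_m = 17.8947.
Social marginal cost = private MC − MEB = 2.5 + 1.9Q.
Set SMC = demand: 2.5 + 1.9Q = 77.0 - 1.9Q → Q* = 19.6053.
Between Q* and Q_m the wedge demand − SMC runs linearly from 0 to MEB(Q_m), so the loss is a triangle.
DWL = ½ × 1.7106 × 6.5000 = 5.5595.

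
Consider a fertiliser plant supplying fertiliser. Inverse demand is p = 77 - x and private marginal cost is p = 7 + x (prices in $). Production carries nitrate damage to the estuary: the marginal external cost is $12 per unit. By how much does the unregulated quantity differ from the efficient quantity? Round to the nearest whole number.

Market equilibrium (private): 7 + x = 77 - x → x_m = 35.0000.
Social marginal cost = private MC + MEC = 19 + x.
Set SMC = demand: 19 + x = 77 - x → x* = 29.0000.
Gap = |35.0000 − 29.0000| = 6.0000.

6 units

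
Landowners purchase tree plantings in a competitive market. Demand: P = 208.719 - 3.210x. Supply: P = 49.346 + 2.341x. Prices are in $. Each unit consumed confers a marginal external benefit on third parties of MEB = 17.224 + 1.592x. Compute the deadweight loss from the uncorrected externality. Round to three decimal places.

DWL = $500.172

Market equilibrium (private): 49.346 + 2.341x = 208.719 - 3.210x → x_m = 28.7107.
Social marginal benefit = demand + MEB = 225.943 - 1.618x.
Set SMB = MC: 225.943 - 1.618x = 49.346 + 2.341x → x* = 44.6065.
The loss is the area between SMB and MC from x* to x_m; with linear curves that's a triangle of height MEB(x_m).
DWL = ½ × 15.8958 × 62.9314 = 500.1725.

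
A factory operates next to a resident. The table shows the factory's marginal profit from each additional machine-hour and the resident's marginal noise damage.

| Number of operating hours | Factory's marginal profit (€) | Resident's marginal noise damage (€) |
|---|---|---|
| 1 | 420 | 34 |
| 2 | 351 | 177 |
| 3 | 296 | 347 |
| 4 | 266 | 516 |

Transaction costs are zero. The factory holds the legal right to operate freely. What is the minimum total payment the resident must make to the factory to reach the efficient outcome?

€562

Left alone the factory would choose level 4 (marginal profit stays positive).
Efficient level: k* = 2 (marginal profit ≥ marginal noise damage through 2).
The resident must at least cover the factory's forgone profit from cutting 4→2: 296 + 266 = 562.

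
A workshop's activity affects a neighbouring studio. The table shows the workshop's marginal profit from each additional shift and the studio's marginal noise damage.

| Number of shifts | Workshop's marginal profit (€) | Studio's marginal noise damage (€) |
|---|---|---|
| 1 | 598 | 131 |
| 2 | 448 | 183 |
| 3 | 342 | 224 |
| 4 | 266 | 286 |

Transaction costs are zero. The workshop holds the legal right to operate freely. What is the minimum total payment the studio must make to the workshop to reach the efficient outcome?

€266

Left alone the workshop would choose level 4 (marginal profit stays positive).
Efficient level: k* = 3 (marginal profit ≥ marginal noise damage through 3).
The studio must at least cover the workshop's forgone profit from cutting 4→3: 266 = 266.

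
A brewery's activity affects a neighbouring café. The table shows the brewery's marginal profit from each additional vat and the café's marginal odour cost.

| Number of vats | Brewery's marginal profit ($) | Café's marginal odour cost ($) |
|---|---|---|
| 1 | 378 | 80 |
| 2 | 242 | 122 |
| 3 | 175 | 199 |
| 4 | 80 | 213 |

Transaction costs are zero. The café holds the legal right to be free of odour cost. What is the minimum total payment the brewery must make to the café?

Efficient level: marginal profit ≥ marginal odour cost through level 2, so k* = 2.
With the café holding the right, the brewery must at least compensate total damage at k*: 80 + 122 = 202.

$202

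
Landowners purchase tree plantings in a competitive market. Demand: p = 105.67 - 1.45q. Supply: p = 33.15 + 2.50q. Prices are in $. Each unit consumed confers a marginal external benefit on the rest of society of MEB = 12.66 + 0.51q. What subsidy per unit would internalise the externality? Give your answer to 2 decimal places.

subsidy = $25.29 per unit

Social marginal benefit = demand + MEB = 118.33 - 0.94q.
Set SMB = MC: 118.33 - 0.94q = 33.15 + 2.50q → q* = 24.7616.
The Pigouvian subsidy equals MEB at q*: 12.66 + 0.51×24.7616 = 25.2884.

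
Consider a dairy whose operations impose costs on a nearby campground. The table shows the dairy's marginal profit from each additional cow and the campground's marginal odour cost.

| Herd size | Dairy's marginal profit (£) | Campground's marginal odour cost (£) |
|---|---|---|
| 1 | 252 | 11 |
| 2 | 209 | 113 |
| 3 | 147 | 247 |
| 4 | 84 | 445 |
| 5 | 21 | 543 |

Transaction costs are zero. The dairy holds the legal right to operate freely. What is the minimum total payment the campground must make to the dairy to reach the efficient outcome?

£252

Left alone the dairy would choose level 5 (marginal profit stays positive).
Efficient level: k* = 2 (marginal profit ≥ marginal odour cost through 2).
The campground must at least cover the dairy's forgone profit from cutting 5→2: 147 + 84 + 21 = 252.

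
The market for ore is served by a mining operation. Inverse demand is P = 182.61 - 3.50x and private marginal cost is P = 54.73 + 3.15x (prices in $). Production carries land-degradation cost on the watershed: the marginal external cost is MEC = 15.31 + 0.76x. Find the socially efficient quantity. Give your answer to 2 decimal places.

Social marginal cost = private MC + MEC = 70.04 + 3.91x.
Set SMC = demand: 70.04 + 3.91x = 182.61 - 3.50x → x* = 15.1916.

x* = 15.19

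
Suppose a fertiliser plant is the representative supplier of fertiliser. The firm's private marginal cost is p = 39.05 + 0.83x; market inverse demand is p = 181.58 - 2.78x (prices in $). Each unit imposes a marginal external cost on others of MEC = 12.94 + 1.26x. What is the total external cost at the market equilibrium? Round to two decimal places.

Market equilibrium (private): 39.05 + 0.83x = 181.58 - 2.78x → x_m = 39.4820.
Total external cost = ∫₀^{x_m} (12.94 + 1.26x) dx = 12.94×39.4820 + ½×1.26×39.4820² = 1492.9589.

$1492.96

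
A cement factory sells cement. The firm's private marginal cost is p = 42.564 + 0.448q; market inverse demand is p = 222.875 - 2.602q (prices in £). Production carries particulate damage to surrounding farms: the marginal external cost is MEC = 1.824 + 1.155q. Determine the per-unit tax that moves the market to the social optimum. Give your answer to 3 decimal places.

Social marginal cost = private MC + MEC = 44.388 + 1.603q.
Set SMC = demand: 44.388 + 1.603q = 222.875 - 2.602q → q* = 42.4464.
The Pigouvian tax equals MEC at q*: 1.824 + 1.155×42.4464 = 50.8496.

tax = £50.850 per unit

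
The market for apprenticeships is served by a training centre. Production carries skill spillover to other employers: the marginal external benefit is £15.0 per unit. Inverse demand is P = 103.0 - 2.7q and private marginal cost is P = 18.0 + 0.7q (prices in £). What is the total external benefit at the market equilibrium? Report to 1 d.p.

Market equilibrium (private): 18.0 + 0.7q = 103.0 - 2.7q → q_m = 25.0000.
Total external benefit = MEB × q_m = 15.0 × 25.0000 = 375.0000.

£375.0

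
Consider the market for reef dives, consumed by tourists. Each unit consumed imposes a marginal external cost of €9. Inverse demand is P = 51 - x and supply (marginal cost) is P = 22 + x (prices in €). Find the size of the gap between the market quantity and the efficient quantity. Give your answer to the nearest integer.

Market equilibrium (private): 22 + x = 51 - x → x_m = 14.5000.
Social marginal benefit = demand − MEC = 42 - x.
Set SMB = MC: 42 - x = 22 + x → x* = 10.0000.
Gap = |14.5000 − 10.0000| = 4.5000.

5 units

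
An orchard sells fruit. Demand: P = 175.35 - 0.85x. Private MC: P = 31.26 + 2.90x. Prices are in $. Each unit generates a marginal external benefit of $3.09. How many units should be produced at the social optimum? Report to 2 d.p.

x* = 39.25

Social marginal cost = private MC − MEB = 28.17 + 2.90x.
Set SMC = demand: 28.17 + 2.90x = 175.35 - 0.85x → x* = 39.2480.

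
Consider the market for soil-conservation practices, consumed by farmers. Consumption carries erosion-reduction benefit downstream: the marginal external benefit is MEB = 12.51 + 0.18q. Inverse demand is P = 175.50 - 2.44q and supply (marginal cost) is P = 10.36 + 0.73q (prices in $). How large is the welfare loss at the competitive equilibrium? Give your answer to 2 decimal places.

DWL = $80.11

Market equilibrium (private): 10.36 + 0.73q = 175.50 - 2.44q → q_m = 52.0946.
Social marginal benefit = demand + MEB = 188.01 - 2.26q.
Set SMB = MC: 188.01 - 2.26q = 10.36 + 0.73q → q* = 59.4147.
The welfare-loss triangle has base |q_m − q*| and height MEB(q_m) (the vertical gap between SMB and MC is zero at q* and MEB at q_m).
DWL = ½ × 7.3201 × 21.8870 = 80.1075.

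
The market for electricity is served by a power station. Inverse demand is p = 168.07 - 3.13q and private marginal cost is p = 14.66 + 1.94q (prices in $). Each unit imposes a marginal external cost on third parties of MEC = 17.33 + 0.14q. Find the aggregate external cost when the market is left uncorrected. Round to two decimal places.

$588.47

Market equilibrium (private): 14.66 + 1.94q = 168.07 - 3.13q → q_m = 30.2584.
Total external cost = ∫₀^{q_m} (17.33 + 0.14q) dq = 17.33×30.2584 + ½×0.14×30.2584² = 588.4680.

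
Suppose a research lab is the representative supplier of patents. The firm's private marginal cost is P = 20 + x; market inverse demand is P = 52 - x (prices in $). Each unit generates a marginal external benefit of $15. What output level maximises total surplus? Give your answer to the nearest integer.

x* = 24

Social marginal cost = private MC − MEB = 5 + x.
Set SMC = demand: 5 + x = 52 - x → x* = 23.5000.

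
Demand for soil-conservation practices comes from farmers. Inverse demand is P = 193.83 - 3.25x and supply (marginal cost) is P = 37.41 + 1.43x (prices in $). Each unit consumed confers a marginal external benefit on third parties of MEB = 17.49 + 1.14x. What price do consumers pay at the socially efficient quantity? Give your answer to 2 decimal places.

Social marginal benefit = demand + MEB = 211.32 - 2.11x.
Set SMB = MC: 211.32 - 2.11x = 37.41 + 1.43x → x* = 49.1271.
Consumer price on the demand curve at x*: 193.83 − 3.25×49.1271 = 34.1669.

P = $34.17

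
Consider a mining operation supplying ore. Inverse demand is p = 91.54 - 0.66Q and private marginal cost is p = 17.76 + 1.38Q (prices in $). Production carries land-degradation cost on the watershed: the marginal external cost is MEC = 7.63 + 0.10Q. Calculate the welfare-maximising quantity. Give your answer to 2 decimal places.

Social marginal cost = private MC + MEC = 25.39 + 1.48Q.
Set SMC = demand: 25.39 + 1.48Q = 91.54 - 0.66Q → Q* = 30.9112.

Q* = 30.91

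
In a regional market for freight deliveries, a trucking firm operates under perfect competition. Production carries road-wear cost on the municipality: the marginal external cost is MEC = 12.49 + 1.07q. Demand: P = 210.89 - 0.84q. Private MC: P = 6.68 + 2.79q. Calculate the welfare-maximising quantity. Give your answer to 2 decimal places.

q* = 40.79

Social marginal cost = private MC + MEC = 19.17 + 3.86q.
Set SMC = demand: 19.17 + 3.86q = 210.89 - 0.84q → q* = 40.7915.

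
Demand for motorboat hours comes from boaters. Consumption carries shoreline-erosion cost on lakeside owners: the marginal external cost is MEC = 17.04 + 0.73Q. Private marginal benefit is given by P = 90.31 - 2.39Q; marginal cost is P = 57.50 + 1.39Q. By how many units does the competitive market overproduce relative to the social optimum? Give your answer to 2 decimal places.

5.18 units

Market equilibrium (private): 57.50 + 1.39Q = 90.31 - 2.39Q → Q_m = 8.6799.
Social marginal benefit = demand − MEC = 73.27 - 3.12Q.
Set SMB = MC: 73.27 - 3.12Q = 57.50 + 1.39Q → Q* = 3.4967.
Gap = |8.6799 − 3.4967| = 5.1832.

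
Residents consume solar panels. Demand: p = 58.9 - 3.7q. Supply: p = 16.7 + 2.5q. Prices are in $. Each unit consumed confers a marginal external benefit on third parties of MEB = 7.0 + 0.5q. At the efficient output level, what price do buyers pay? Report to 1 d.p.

Social marginal benefit = demand + MEB = 65.9 - 3.2q.
Set SMB = MC: 65.9 - 3.2q = 16.7 + 2.5q → q* = 8.6316.
Consumer price on the demand curve at q*: 58.9 − 3.7×8.6316 = 26.9631.

P = $27.0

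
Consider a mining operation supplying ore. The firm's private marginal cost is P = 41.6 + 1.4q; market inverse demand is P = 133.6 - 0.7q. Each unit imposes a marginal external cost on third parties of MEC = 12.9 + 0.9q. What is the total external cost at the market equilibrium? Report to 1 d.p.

1428.8

Market equilibrium (private): 41.6 + 1.4q = 133.6 - 0.7q → q_m = 43.8095.
Total external cost = ∫₀^{q_m} (12.9 + 0.9q) dq = 12.9×43.8095 + ½×0.9×43.8095² = 1428.8151.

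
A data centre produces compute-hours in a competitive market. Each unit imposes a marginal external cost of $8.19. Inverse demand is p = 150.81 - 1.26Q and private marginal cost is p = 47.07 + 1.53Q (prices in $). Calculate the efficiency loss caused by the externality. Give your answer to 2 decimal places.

DWL = $12.02

Market equilibrium (private): 47.07 + 1.53Q = 150.81 - 1.26Q → Q_m = 37.1828.
Social marginal cost = private MC + MEC = 55.26 + 1.53Q.
Set SMC = demand: 55.26 + 1.53Q = 150.81 - 1.26Q → Q* = 34.2473.
The loss is the area between SMC and demand from Q* to Q_m; with linear curves that's a triangle of height MEC(Q_m).
DWL = ½ × 2.9355 × 8.1900 = 12.0209.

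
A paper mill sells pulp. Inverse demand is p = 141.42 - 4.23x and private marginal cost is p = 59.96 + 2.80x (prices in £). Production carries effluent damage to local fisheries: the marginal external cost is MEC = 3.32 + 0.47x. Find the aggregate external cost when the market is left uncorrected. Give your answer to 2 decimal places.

Market equilibrium (private): 59.96 + 2.80x = 141.42 - 4.23x → x_m = 11.5875.
Total external cost = ∫₀^{x_m} (3.32 + 0.47x) dx = 3.32×11.5875 + ½×0.47×11.5875² = 70.0240.

£70.02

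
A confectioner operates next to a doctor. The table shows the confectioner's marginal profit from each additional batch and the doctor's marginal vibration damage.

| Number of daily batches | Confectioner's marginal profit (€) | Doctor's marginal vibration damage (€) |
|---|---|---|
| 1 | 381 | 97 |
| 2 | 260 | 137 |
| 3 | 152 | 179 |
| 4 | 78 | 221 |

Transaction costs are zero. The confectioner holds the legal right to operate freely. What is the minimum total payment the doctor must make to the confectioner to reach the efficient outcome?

Left alone the confectioner would choose level 4 (marginal profit stays positive).
Efficient level: k* = 2 (marginal profit ≥ marginal vibration damage through 2).
The doctor must at least cover the confectioner's forgone profit from cutting 4→2: 152 + 78 = 230.

€230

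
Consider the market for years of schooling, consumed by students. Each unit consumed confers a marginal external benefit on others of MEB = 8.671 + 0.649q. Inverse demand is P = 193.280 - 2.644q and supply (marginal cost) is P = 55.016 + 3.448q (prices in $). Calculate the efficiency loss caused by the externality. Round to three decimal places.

DWL = $50.302

Market equilibrium (private): 55.016 + 3.448q = 193.280 - 2.644q → q_m = 22.6960.
Social marginal benefit = demand + MEB = 201.951 - 1.995q.
Set SMB = MC: 201.951 - 1.995q = 55.016 + 3.448q → q* = 26.9952.
The welfare-loss triangle has base |q_m − q*| and height MEB(q_m) (the vertical gap between SMB and MC is zero at q* and MEB at q_m).
DWL = ½ × 4.2992 × 23.4007 = 50.3021.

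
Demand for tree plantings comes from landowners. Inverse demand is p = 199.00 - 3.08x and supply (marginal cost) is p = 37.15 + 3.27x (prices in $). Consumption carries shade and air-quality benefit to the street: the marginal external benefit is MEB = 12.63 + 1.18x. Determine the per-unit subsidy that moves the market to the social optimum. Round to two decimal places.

subsidy = $52.45 per unit

Social marginal benefit = demand + MEB = 211.63 - 1.90x.
Set SMB = MC: 211.63 - 1.90x = 37.15 + 3.27x → x* = 33.7485.
The Pigouvian subsidy equals MEB at x*: 12.63 + 1.18×33.7485 = 52.4532.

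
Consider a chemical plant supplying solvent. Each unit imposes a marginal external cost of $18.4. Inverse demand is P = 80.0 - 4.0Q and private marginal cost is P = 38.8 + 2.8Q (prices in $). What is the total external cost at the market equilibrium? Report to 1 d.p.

Market equilibrium (private): 38.8 + 2.8Q = 80.0 - 4.0Q → Q_m = 6.0588.
Total external cost = MEC × Q_m = 18.4 × 6.0588 = 111.4819.

$111.5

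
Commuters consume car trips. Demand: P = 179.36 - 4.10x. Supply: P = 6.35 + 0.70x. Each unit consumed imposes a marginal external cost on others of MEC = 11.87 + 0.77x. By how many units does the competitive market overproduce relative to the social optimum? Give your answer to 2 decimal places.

Market equilibrium (private): 6.35 + 0.70x = 179.36 - 4.10x → x_m = 36.0438.
Social marginal benefit = demand − MEC = 167.49 - 4.87x.
Set SMB = MC: 167.49 - 4.87x = 6.35 + 0.70x → x* = 28.9300.
Gap = |36.0438 − 28.9300| = 7.1138.

7.11 units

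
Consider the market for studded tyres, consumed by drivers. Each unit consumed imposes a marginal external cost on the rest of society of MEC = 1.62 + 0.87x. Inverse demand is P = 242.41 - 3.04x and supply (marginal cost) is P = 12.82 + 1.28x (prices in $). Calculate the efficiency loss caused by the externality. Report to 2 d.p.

Market equilibrium (private): 12.82 + 1.28x = 242.41 - 3.04x → x_m = 53.1458.
Social marginal benefit = demand − MEC = 240.79 - 3.91x.
Set SMB = MC: 240.79 - 3.91x = 12.82 + 1.28x → x* = 43.9249.
The welfare-loss triangle has base |x_m − x*| and height MEC(x_m) (the vertical gap between SMB and MC is zero at x* and MEC at x_m).
DWL = ½ × 9.2209 × 47.8569 = 220.6418.

DWL = $220.64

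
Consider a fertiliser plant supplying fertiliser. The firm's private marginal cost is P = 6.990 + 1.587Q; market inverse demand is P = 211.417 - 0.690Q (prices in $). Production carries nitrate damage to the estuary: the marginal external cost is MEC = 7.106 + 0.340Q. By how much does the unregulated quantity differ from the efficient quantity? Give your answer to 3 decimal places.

14.379 units

Market equilibrium (private): 6.990 + 1.587Q = 211.417 - 0.690Q → Q_m = 89.7791.
Social marginal cost = private MC + MEC = 14.096 + 1.927Q.
Set SMC = demand: 14.096 + 1.927Q = 211.417 - 0.690Q → Q* = 75.3997.
Gap = |89.7791 − 75.3997| = 14.3794.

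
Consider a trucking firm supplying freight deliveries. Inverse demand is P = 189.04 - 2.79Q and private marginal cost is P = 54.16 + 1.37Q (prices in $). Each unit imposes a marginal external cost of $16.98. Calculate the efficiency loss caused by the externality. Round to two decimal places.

Market equilibrium (private): 54.16 + 1.37Q = 189.04 - 2.79Q → Q_m = 32.4231.
Social marginal cost = private MC + MEC = 71.14 + 1.37Q.
Set SMC = demand: 71.14 + 1.37Q = 189.04 - 2.79Q → Q* = 28.3413.
Between Q* and Q_m the wedge SMC − demand runs linearly from 0 to MEC(Q_m), so the loss is a triangle.
DWL = ½ × 4.0818 × 16.9800 = 34.6545.

DWL = $34.65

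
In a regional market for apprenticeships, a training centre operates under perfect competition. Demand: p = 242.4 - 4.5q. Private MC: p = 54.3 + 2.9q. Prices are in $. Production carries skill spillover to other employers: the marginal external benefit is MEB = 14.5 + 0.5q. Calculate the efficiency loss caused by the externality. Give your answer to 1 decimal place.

DWL = $53.6

Market equilibrium (private): 54.3 + 2.9q = 242.4 - 4.5q → q_m = 25.4189.
Social marginal cost = private MC − MEB = 39.8 + 2.4q.
Set SMC = demand: 39.8 + 2.4q = 242.4 - 4.5q → q* = 29.3623.
Between q* and q_m the wedge demand − SMC runs linearly from 0 to MEB(q_m), so the loss is a triangle.
DWL = ½ × 3.9434 × 27.2095 = 53.6490.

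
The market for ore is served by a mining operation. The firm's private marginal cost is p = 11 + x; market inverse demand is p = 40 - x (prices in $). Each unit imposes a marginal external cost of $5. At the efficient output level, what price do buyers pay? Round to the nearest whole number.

Social marginal cost = private MC + MEC = 16 + x.
Set SMC = demand: 16 + x = 40 - x → x* = 12.0000.
Consumer price on the demand curve at x*: 40 − 1×12.0000 = 28.0000.

P = $28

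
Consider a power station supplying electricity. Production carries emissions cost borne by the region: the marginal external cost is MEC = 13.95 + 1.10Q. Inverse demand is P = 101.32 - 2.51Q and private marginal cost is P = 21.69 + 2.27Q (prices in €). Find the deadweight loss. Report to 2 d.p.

Market equilibrium (private): 21.69 + 2.27Q = 101.32 - 2.51Q → Q_m = 16.6590.
Social marginal cost = private MC + MEC = 35.64 + 3.37Q.
Set SMC = demand: 35.64 + 3.37Q = 101.32 - 2.51Q → Q* = 11.1701.
The loss is the area between SMC and demand from Q* to Q_m; with linear curves that's a triangle of height MEC(Q_m).
DWL = ½ × 5.4889 × 32.2749 = 88.5768.

DWL = €88.58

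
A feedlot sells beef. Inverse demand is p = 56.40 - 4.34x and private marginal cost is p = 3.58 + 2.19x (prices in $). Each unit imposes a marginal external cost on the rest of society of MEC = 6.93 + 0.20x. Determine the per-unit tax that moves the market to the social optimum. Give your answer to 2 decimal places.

Social marginal cost = private MC + MEC = 10.51 + 2.39x.
Set SMC = demand: 10.51 + 2.39x = 56.40 - 4.34x → x* = 6.8187.
The Pigouvian tax equals MEC at x*: 6.93 + 0.20×6.8187 = 8.2937.

tax = $8.29 per unit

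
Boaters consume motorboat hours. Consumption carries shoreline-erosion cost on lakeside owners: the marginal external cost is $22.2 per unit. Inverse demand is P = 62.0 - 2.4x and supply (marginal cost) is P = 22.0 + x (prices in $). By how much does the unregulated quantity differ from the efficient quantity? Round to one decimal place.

Market equilibrium (private): 22.0 + x = 62.0 - 2.4x → x_m = 11.7647.
Social marginal benefit = demand − MEC = 39.8 - 2.4x.
Set SMB = MC: 39.8 - 2.4x = 22.0 + x → x* = 5.2353.
Gap = |11.7647 − 5.2353| = 6.5294.

6.5 units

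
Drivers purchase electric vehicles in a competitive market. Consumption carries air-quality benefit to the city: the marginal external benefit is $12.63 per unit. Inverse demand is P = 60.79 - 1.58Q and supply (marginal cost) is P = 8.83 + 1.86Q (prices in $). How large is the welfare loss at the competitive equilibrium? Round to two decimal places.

Market equilibrium (private): 8.83 + 1.86Q = 60.79 - 1.58Q → Q_m = 15.1047.
Social marginal benefit = demand + MEB = 73.42 - 1.58Q.
Set SMB = MC: 73.42 - 1.58Q = 8.83 + 1.86Q → Q* = 18.7762.
The welfare-loss triangle has base |Q_m − Q*| and height MEB(Q_m) (the vertical gap between SMB and MC is zero at Q* and MEB at Q_m).
DWL = ½ × 3.6715 × 12.6300 = 23.1855.

DWL = $23.19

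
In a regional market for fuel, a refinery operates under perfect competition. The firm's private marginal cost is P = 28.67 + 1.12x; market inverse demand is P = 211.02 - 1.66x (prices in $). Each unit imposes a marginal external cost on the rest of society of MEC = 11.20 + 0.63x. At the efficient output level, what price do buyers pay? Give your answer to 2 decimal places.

Social marginal cost = private MC + MEC = 39.87 + 1.75x.
Set SMC = demand: 39.87 + 1.75x = 211.02 - 1.66x → x* = 50.1906.
Consumer price on the demand curve at x*: 211.02 − 1.66×50.1906 = 127.7036.

P = $127.70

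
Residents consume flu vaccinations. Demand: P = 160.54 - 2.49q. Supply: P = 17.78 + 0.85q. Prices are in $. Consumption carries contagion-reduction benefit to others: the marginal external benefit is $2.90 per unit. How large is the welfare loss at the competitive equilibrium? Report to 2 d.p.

Market equilibrium (private): 17.78 + 0.85q = 160.54 - 2.49q → q_m = 42.7425.
Social marginal benefit = demand + MEB = 163.44 - 2.49q.
Set SMB = MC: 163.44 - 2.49q = 17.78 + 0.85q → q* = 43.6108.
Height of the DWL triangle at q_m is SMB(q_m) − MC(q_m) = MEB(q_m) = 2.9000.
DWL = ½ × 0.8683 × 2.9000 = 1.2590.

DWL = $1.26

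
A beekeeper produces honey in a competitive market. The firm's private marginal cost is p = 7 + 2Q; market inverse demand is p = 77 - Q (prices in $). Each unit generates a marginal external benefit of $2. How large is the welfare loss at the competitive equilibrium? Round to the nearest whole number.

Market equilibrium (private): 7 + 2Q = 77 - Q → Q_m = 23.3333.
Social marginal cost = private MC − MEB = 5 + 2Q.
Set SMC = demand: 5 + 2Q = 77 - Q → Q* = 24.0000.
The loss is the area between SMC and demand from Q* to Q_m; with linear curves that's a triangle of height MEB(Q_m).
DWL = ½ × 0.6667 × 2.0000 = 0.6667.

DWL = $1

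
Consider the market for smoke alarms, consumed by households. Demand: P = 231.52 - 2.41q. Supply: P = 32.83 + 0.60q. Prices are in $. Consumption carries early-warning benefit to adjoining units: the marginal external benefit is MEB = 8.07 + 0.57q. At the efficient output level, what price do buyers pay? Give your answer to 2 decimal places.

P = $27.30

Social marginal benefit = demand + MEB = 239.59 - 1.84q.
Set SMB = MC: 239.59 - 1.84q = 32.83 + 0.60q → q* = 84.7377.
Consumer price on the demand curve at q*: 231.52 − 2.41×84.7377 = 27.3021.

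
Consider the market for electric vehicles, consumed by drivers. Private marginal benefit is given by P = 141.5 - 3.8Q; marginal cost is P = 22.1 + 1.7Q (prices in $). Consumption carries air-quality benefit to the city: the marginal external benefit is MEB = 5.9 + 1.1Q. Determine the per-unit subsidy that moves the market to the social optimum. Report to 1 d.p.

Social marginal benefit = demand + MEB = 147.4 - 2.7Q.
Set SMB = MC: 147.4 - 2.7Q = 22.1 + 1.7Q → Q* = 28.4773.
The Pigouvian subsidy equals MEB at Q*: 5.9 + 1.1×28.4773 = 37.2250.

subsidy = $37.2 per unit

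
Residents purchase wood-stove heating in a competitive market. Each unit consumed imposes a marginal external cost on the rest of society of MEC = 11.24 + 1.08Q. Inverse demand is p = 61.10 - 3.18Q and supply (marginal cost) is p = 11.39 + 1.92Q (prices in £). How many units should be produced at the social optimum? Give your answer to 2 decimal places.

Q* = 6.22

Social marginal benefit = demand − MEC = 49.86 - 4.26Q.
Set SMB = MC: 49.86 - 4.26Q = 11.39 + 1.92Q → Q* = 6.2249.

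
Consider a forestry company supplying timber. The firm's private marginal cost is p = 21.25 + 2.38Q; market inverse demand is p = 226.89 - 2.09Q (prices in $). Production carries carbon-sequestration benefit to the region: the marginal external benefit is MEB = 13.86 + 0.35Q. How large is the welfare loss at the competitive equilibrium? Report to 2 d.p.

Market equilibrium (private): 21.25 + 2.38Q = 226.89 - 2.09Q → Q_m = 46.0045.
Social marginal cost = private MC − MEB = 7.39 + 2.03Q.
Set SMC = demand: 7.39 + 2.03Q = 226.89 - 2.09Q → Q* = 53.2767.
Between Q* and Q_m the wedge demand − SMC runs linearly from 0 to MEB(Q_m), so the loss is a triangle.
DWL = ½ × 7.2722 × 29.9616 = 108.9434.

DWL = $108.94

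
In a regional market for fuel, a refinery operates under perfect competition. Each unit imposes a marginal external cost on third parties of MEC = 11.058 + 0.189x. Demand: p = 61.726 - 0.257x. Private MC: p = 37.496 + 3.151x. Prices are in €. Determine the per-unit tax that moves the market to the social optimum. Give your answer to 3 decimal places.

tax = €11.750 per unit

Social marginal cost = private MC + MEC = 48.554 + 3.340x.
Set SMC = demand: 48.554 + 3.340x = 61.726 - 0.257x → x* = 3.6619.
The Pigouvian tax equals MEC at x*: 11.058 + 0.189×3.6619 = 11.7501.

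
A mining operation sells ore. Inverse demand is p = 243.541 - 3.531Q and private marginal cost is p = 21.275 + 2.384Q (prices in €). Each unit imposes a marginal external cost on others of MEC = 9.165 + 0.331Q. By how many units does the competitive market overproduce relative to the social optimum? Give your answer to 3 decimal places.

Market equilibrium (private): 21.275 + 2.384Q = 243.541 - 3.531Q → Q_m = 37.5767.
Social marginal cost = private MC + MEC = 30.440 + 2.715Q.
Set SMC = demand: 30.440 + 2.715Q = 243.541 - 3.531Q → Q* = 34.1180.
Gap = |37.5767 − 34.1180| = 3.4587.

3.459 units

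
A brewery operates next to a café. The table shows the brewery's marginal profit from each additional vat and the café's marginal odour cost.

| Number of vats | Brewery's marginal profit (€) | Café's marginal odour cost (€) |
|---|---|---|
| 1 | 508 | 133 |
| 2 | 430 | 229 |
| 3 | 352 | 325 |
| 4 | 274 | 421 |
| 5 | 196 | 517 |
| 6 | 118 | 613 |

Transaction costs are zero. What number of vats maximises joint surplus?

Bargaining reaches the level where marginal profit last exceeds marginal odour cost.
That holds through level 3 (352 ≥ 325) but not at 4 (274 < 421).

3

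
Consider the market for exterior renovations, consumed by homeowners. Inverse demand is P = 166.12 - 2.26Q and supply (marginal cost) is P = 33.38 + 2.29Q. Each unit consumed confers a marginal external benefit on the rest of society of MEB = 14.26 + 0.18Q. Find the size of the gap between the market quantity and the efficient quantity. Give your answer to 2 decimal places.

Market equilibrium (private): 33.38 + 2.29Q = 166.12 - 2.26Q → Q_m = 29.1736.
Social marginal benefit = demand + MEB = 180.38 - 2.08Q.
Set SMB = MC: 180.38 - 2.08Q = 33.38 + 2.29Q → Q* = 33.6384.
Gap = |29.1736 − 33.6384| = 4.4648.

4.46 units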